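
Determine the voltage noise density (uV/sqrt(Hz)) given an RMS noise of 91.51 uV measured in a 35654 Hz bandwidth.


Noise spectral density = Vrms / sqrt(BW).
NSD = 91.51 / sqrt(35654)
NSD = 91.51 / 188.8227
NSD = 0.4846 uV/sqrt(Hz)

0.4846 uV/sqrt(Hz)


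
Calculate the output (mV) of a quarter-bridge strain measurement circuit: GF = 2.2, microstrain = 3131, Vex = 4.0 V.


Quarter bridge output: Vout = (GF * epsilon * Vex) / 4.
Vout = (2.2 * 3131e-6 * 4.0) / 4
Vout = 0.0275528 / 4 V
Vout = 0.0068882 V = 6.8882 mV

6.8882 mV


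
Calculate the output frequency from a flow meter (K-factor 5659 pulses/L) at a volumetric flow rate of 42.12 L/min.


Frequency = K * Q / 60 (converting L/min to L/s).
f = 5659 * 42.12 / 60
f = 238357.08 / 60
f = 3972.62 Hz

3972.62 Hz


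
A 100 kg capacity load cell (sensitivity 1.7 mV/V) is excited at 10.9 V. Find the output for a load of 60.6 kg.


Vout = rated_output * Vex * (load / capacity).
Vout = 1.7 * 10.9 * (60.6 / 100)
Vout = 1.7 * 10.9 * 0.606
Vout = 11.229 mV

11.229 mV


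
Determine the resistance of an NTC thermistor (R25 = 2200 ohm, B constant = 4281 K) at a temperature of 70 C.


NTC thermistor equation: Rt = R25 * exp(B * (1/T - 1/T25)).
T in Kelvin: 343.15 K, T25 = 298.15 K
1/T - 1/T25 = 1/343.15 - 1/298.15 = -0.00043984
B * (1/T - 1/T25) = 4281 * -0.00043984 = -1.883
Rt = 2200 * exp(-1.883) = 334.7 ohm

334.7 ohm


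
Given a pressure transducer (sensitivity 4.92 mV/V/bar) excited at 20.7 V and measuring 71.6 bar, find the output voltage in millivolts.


Output = sensitivity * Vex * P.
Vout = 4.92 * 20.7 * 71.6
Vout = 101.844 * 71.6
Vout = 7292.03 mV

7292.03 mV


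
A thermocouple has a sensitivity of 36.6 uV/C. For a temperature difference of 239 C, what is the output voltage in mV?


The thermocouple output V = sensitivity * dT.
V = 36.6 uV/C * 239 C
V = 8747.4 uV
V = 8.747 mV

8.747 mV


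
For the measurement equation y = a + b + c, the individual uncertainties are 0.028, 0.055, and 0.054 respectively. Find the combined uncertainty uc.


For a sum of independent quantities, uc = sqrt(u1^2 + u2^2 + u3^2).
uc = sqrt(0.028^2 + 0.055^2 + 0.054^2)
uc = sqrt(0.000784 + 0.003025 + 0.002916)
uc = 0.082

0.082


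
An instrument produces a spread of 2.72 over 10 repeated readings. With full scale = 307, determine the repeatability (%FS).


Repeatability = (spread / full scale) * 100%.
R = (2.72 / 307) * 100
R = 0.886 %FS

0.886 %FS


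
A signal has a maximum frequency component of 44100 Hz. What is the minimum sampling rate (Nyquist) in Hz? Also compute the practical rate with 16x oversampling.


By Nyquist theorem, fs_min = 2 * fmax.
fs_min = 2 * 44100 = 88200 Hz
Practical rate = 16 * fs_min = 16 * 88200 = 1411200 Hz

fs_min = 88200 Hz, fs_practical = 1411200 Hz


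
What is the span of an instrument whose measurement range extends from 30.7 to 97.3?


Span = upper range - lower range.
Span = 97.3 - (30.7)
Span = 66.6

66.6


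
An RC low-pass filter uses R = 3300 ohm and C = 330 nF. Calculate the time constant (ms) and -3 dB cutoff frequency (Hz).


Time constant: tau = R * C.
tau = 3300 * 3.30e-07 = 0.001089 s
tau = 1.089 ms
Cutoff frequency: fc = 1 / (2*pi*R*C).
fc = 1 / (2*pi*0.001089) = 146.15 Hz

tau = 1.089 ms, fc = 146.15 Hz


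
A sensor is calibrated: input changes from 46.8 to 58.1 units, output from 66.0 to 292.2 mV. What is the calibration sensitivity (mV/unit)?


Sensitivity = (y2 - y1) / (x2 - x1).
S = (292.2 - 66.0) / (58.1 - 46.8)
S = 226.2 / 11.3
S = 20.0177 mV/unit

20.0177 mV/unit


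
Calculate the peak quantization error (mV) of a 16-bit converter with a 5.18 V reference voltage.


The maximum quantization error is +/- LSB/2.
LSB = Vref / 2^n = 5.18 / 65536 = 7.904e-05 V
Max error = LSB / 2 = 7.904e-05 / 2 = 3.952e-05 V
Max error = 0.0395 mV

0.0395 mV


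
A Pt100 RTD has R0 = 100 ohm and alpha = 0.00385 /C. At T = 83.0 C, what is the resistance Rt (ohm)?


The RTD equation: Rt = R0 * (1 + alpha * T).
Rt = 100 * (1 + 0.00385 * 83.0)
Rt = 100 * (1 + 0.31955)
Rt = 100 * 1.31955
Rt = 131.955 ohm

131.955 ohm


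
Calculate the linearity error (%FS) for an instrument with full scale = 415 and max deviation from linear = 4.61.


Linearity error = (max deviation / full scale) * 100%.
Linearity = (4.61 / 415) * 100
Linearity = 1.111 %FS

1.111 %FS


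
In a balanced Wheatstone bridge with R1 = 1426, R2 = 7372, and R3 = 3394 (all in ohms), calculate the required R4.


At balance: R1*R4 = R2*R3, so R4 = R2*R3/R1.
R4 = 7372 * 3394 / 1426
R4 = 25020568 / 1426
R4 = 17545.98 ohm

17545.98 ohm


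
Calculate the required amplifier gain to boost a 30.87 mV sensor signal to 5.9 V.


Gain = Vout / Vin (converting to same units).
G = 5.9 V / 30.87 mV
G = 5900.0 mV / 30.87 mV
G = 191.12

191.12


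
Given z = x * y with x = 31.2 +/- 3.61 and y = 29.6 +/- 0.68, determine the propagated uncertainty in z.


For a product z = x*y, the relative uncertainty is:
uz/z = sqrt((ux/x)^2 + (uy/y)^2)
Relative uncertainties: ux/x = 3.61/31.2 = 0.115705
uy/y = 0.68/29.6 = 0.022973
z = 31.2 * 29.6 = 923.5
uz = 923.5 * sqrt(0.115705^2 + 0.022973^2) = 108.942

108.942


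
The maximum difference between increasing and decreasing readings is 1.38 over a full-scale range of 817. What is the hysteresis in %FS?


Hysteresis = (max difference / full scale) * 100%.
H = (1.38 / 817) * 100
H = 0.169 %FS

0.169 %FS


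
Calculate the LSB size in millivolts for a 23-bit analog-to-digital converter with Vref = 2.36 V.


The resolution (LSB) of an ADC is Vref / 2^n.
LSB = 2.36 / 2^23
LSB = 2.36 / 8388608
LSB = 2.8e-07 V = 0.00028133 mV

0.00028133 mV


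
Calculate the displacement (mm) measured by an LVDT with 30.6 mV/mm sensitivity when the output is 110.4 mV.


Displacement = Vout / sensitivity.
d = 110.4 / 30.6
d = 3.608 mm

3.608 mm


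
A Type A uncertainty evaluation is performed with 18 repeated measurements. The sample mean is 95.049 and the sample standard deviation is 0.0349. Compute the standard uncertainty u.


The standard uncertainty for Type A evaluation is u = s / sqrt(n).
u = 0.0349 / sqrt(18)
u = 0.0349 / 4.2426
u = 0.0082

0.0082


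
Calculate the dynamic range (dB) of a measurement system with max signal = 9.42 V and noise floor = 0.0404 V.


Dynamic range = 20 * log10(Vmax / Vnoise).
DR = 20 * log10(9.42 / 0.0404)
DR = 20 * log10(233.17)
DR = 47.35 dB

47.35 dB


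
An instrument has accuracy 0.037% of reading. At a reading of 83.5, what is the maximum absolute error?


Absolute error = (accuracy% / 100) * reading.
Error = (0.037 / 100) * 83.5
Error = 0.00037 * 83.5
Error = 0.0309

0.0309


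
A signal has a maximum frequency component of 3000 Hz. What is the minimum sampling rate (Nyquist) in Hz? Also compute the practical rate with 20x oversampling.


By Nyquist theorem, fs_min = 2 * fmax.
fs_min = 2 * 3000 = 6000 Hz
Practical rate = 20 * fs_min = 20 * 6000 = 120000 Hz

fs_min = 6000 Hz, fs_practical = 120000 Hz


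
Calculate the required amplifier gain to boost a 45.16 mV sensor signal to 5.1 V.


Gain = Vout / Vin (converting to same units).
G = 5.1 V / 45.16 mV
G = 5100.0 mV / 45.16 mV
G = 112.93

112.93


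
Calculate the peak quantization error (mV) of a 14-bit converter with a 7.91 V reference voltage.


The maximum quantization error is +/- LSB/2.
LSB = Vref / 2^n = 7.91 / 16384 = 0.00048279 V
Max error = LSB / 2 = 0.00048279 / 2 = 0.00024139 V
Max error = 0.2414 mV

0.2414 mV


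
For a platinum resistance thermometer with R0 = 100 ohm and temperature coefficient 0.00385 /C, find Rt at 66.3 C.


The RTD equation: Rt = R0 * (1 + alpha * T).
Rt = 100 * (1 + 0.00385 * 66.3)
Rt = 100 * (1 + 0.255255)
Rt = 100 * 1.255255
Rt = 125.525 ohm

125.525 ohm


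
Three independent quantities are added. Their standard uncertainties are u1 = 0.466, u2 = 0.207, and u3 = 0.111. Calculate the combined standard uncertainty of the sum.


For a sum of independent quantities, uc = sqrt(u1^2 + u2^2 + u3^2).
uc = sqrt(0.466^2 + 0.207^2 + 0.111^2)
uc = sqrt(0.217156 + 0.042849 + 0.012321)
uc = 0.5218

0.5218


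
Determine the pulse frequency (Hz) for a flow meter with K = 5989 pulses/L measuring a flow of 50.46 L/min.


Frequency = K * Q / 60 (converting L/min to L/s).
f = 5989 * 50.46 / 60
f = 302204.94 / 60
f = 5036.75 Hz

5036.75 Hz


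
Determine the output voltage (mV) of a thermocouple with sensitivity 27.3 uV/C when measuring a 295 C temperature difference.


The thermocouple output V = sensitivity * dT.
V = 27.3 uV/C * 295 C
V = 8053.5 uV
V = 8.053 mV

8.053 mV


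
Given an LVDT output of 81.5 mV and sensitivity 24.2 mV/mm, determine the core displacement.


Displacement = Vout / sensitivity.
d = 81.5 / 24.2
d = 3.368 mm

3.368 mm


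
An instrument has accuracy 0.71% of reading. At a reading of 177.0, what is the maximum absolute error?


Absolute error = (accuracy% / 100) * reading.
Error = (0.71 / 100) * 177.0
Error = 0.0071 * 177.0
Error = 1.2567

1.2567


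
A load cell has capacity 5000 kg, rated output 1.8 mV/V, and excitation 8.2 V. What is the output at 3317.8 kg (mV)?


Vout = rated_output * Vex * (load / capacity).
Vout = 1.8 * 8.2 * (3317.8 / 5000)
Vout = 1.8 * 8.2 * 0.66356
Vout = 9.794 mV

9.794 mV


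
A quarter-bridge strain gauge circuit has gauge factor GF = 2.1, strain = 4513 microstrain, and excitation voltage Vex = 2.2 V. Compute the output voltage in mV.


Quarter bridge output: Vout = (GF * epsilon * Vex) / 4.
Vout = (2.1 * 4513e-6 * 2.2) / 4
Vout = 0.02085006 / 4 V
Vout = 0.00521252 V = 5.2125 mV

5.2125 mV


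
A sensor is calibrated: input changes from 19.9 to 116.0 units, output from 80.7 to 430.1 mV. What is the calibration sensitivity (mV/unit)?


Sensitivity = (y2 - y1) / (x2 - x1).
S = (430.1 - 80.7) / (116.0 - 19.9)
S = 349.4 / 96.1
S = 3.6358 mV/unit

3.6358 mV/unit


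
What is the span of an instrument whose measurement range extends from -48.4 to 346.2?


Span = upper range - lower range.
Span = 346.2 - (-48.4)
Span = 394.6

394.6


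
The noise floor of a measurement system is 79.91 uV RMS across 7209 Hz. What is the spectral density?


Noise spectral density = Vrms / sqrt(BW).
NSD = 79.91 / sqrt(7209)
NSD = 79.91 / 84.9058
NSD = 0.9412 uV/sqrt(Hz)

0.9412 uV/sqrt(Hz)


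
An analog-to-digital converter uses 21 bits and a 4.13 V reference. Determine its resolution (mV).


The resolution (LSB) of an ADC is Vref / 2^n.
LSB = 4.13 / 2^21
LSB = 4.13 / 2097152
LSB = 1.97e-06 V = 0.00196934 mV

0.00196934 mV


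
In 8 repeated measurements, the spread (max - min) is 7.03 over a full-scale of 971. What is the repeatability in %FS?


Repeatability = (spread / full scale) * 100%.
R = (7.03 / 971) * 100
R = 0.724 %FS

0.724 %FS


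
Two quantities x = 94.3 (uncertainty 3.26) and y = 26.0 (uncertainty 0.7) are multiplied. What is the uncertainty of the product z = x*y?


For a product z = x*y, the relative uncertainty is:
uz/z = sqrt((ux/x)^2 + (uy/y)^2)
Relative uncertainties: ux/x = 3.26/94.3 = 0.034571
uy/y = 0.7/26.0 = 0.026923
z = 94.3 * 26.0 = 2451.8
uz = 2451.8 * sqrt(0.034571^2 + 0.026923^2) = 107.432

107.432


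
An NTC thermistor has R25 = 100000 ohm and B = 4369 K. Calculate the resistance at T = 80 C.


NTC thermistor equation: Rt = R25 * exp(B * (1/T - 1/T25)).
T in Kelvin: 353.15 K, T25 = 298.15 K
1/T - 1/T25 = 1/353.15 - 1/298.15 = -0.00052236
B * (1/T - 1/T25) = 4369 * -0.00052236 = -2.2822
Rt = 100000 * exp(-2.2822) = 10206.1 ohm

10206.1 ohm


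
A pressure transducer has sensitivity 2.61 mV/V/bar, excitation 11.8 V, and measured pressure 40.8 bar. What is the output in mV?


Output = sensitivity * Vex * P.
Vout = 2.61 * 11.8 * 40.8
Vout = 30.798 * 40.8
Vout = 1256.56 mV

1256.56 mV


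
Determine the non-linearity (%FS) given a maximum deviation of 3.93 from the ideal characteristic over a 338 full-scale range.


Linearity error = (max deviation / full scale) * 100%.
Linearity = (3.93 / 338) * 100
Linearity = 1.163 %FS

1.163 %FS


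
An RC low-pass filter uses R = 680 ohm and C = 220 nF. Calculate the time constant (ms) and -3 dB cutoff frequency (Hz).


Time constant: tau = R * C.
tau = 680 * 2.20e-07 = 0.0001496 s
tau = 0.1496 ms
Cutoff frequency: fc = 1 / (2*pi*R*C).
fc = 1 / (2*pi*0.0001496) = 1063.87 Hz

tau = 0.1496 ms, fc = 1063.87 Hz


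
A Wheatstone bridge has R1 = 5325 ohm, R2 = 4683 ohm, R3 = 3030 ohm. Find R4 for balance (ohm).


At balance: R1*R4 = R2*R3, so R4 = R2*R3/R1.
R4 = 4683 * 3030 / 5325
R4 = 14189490 / 5325
R4 = 2664.69 ohm

2664.69 ohm


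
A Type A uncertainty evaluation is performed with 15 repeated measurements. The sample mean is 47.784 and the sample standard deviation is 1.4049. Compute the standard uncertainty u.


The standard uncertainty for Type A evaluation is u = s / sqrt(n).
u = 1.4049 / sqrt(15)
u = 1.4049 / 3.873
u = 0.3627

0.3627


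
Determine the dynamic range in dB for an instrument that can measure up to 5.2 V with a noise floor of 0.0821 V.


Dynamic range = 20 * log10(Vmax / Vnoise).
DR = 20 * log10(5.2 / 0.0821)
DR = 20 * log10(63.34)
DR = 36.03 dB

36.03 dB


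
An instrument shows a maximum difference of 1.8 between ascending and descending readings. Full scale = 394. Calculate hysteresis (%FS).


Hysteresis = (max difference / full scale) * 100%.
H = (1.8 / 394) * 100
H = 0.457 %FS

0.457 %FS


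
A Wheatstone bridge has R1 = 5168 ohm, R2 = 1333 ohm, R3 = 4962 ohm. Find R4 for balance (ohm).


At balance: R1*R4 = R2*R3, so R4 = R2*R3/R1.
R4 = 1333 * 4962 / 5168
R4 = 6614346 / 5168
R4 = 1279.87 ohm

1279.87 ohm


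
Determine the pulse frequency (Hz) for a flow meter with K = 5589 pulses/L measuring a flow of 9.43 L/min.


Frequency = K * Q / 60 (converting L/min to L/s).
f = 5589 * 9.43 / 60
f = 52704.27 / 60
f = 878.4 Hz

878.4 Hz


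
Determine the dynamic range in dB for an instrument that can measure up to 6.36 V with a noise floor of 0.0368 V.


Dynamic range = 20 * log10(Vmax / Vnoise).
DR = 20 * log10(6.36 / 0.0368)
DR = 20 * log10(172.83)
DR = 44.75 dB

44.75 dB


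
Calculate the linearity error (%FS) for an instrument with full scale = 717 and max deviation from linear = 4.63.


Linearity error = (max deviation / full scale) * 100%.
Linearity = (4.63 / 717) * 100
Linearity = 0.646 %FS

0.646 %FS


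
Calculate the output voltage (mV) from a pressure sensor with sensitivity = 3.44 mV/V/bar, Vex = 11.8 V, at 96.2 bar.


Output = sensitivity * Vex * P.
Vout = 3.44 * 11.8 * 96.2
Vout = 40.592 * 96.2
Vout = 3904.95 mV

3904.95 mV


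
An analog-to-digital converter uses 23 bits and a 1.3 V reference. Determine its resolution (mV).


The resolution (LSB) of an ADC is Vref / 2^n.
LSB = 1.3 / 2^23
LSB = 1.3 / 8388608
LSB = 1.5e-07 V = 0.00015497 mV

0.00015497 mV


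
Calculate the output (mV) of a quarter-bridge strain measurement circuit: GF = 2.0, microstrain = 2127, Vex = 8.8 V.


Quarter bridge output: Vout = (GF * epsilon * Vex) / 4.
Vout = (2.0 * 2127e-6 * 8.8) / 4
Vout = 0.0374352 / 4 V
Vout = 0.0093588 V = 9.3588 mV

9.3588 mV


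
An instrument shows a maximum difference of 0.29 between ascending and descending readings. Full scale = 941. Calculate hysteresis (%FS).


Hysteresis = (max difference / full scale) * 100%.
H = (0.29 / 941) * 100
H = 0.031 %FS

0.031 %FS


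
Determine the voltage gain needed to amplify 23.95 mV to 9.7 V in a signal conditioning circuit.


Gain = Vout / Vin (converting to same units).
G = 9.7 V / 23.95 mV
G = 9700.0 mV / 23.95 mV
G = 405.01

405.01


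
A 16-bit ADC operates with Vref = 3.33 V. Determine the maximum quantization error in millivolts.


The maximum quantization error is +/- LSB/2.
LSB = Vref / 2^n = 3.33 / 65536 = 5.081e-05 V
Max error = LSB / 2 = 5.081e-05 / 2 = 2.541e-05 V
Max error = 0.0254 mV

0.0254 mV


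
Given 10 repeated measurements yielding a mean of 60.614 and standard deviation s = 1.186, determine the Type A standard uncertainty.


The standard uncertainty for Type A evaluation is u = s / sqrt(n).
u = 1.186 / sqrt(10)
u = 1.186 / 3.1623
u = 0.375

0.375


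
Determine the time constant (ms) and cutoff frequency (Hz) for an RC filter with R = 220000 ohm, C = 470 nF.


Time constant: tau = R * C.
tau = 220000 * 4.70e-07 = 0.1034 s
tau = 103.4 ms
Cutoff frequency: fc = 1 / (2*pi*R*C).
fc = 1 / (2*pi*0.1034) = 1.54 Hz

tau = 103.4 ms, fc = 1.54 Hz


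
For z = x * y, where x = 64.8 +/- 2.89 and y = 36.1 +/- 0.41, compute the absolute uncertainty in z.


For a product z = x*y, the relative uncertainty is:
uz/z = sqrt((ux/x)^2 + (uy/y)^2)
Relative uncertainties: ux/x = 2.89/64.8 = 0.044599
uy/y = 0.41/36.1 = 0.011357
z = 64.8 * 36.1 = 2339.3
uz = 2339.3 * sqrt(0.044599^2 + 0.011357^2) = 107.659

107.659


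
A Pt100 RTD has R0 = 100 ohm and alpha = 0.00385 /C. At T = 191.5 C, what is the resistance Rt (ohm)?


The RTD equation: Rt = R0 * (1 + alpha * T).
Rt = 100 * (1 + 0.00385 * 191.5)
Rt = 100 * (1 + 0.737275)
Rt = 100 * 1.737275
Rt = 173.727 ohm

173.727 ohm


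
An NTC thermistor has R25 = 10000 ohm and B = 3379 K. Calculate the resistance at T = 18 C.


NTC thermistor equation: Rt = R25 * exp(B * (1/T - 1/T25)).
T in Kelvin: 291.15 K, T25 = 298.15 K
1/T - 1/T25 = 1/291.15 - 1/298.15 = 8.064e-05
B * (1/T - 1/T25) = 3379 * 8.064e-05 = 0.2725
Rt = 10000 * exp(0.2725) = 13132.2 ohm

13132.2 ohm


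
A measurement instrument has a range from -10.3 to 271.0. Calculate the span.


Span = upper range - lower range.
Span = 271.0 - (-10.3)
Span = 281.3

281.3


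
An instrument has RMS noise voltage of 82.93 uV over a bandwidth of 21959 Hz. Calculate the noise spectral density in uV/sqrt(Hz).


Noise spectral density = Vrms / sqrt(BW).
NSD = 82.93 / sqrt(21959)
NSD = 82.93 / 148.1857
NSD = 0.5596 uV/sqrt(Hz)

0.5596 uV/sqrt(Hz)


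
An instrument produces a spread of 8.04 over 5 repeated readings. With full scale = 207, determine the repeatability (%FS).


Repeatability = (spread / full scale) * 100%.
R = (8.04 / 207) * 100
R = 3.884 %FS

3.884 %FS


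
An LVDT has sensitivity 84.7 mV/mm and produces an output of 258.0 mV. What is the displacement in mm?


Displacement = Vout / sensitivity.
d = 258.0 / 84.7
d = 3.046 mm

3.046 mm


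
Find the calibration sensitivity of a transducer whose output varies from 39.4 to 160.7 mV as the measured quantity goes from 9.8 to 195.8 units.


Sensitivity = (y2 - y1) / (x2 - x1).
S = (160.7 - 39.4) / (195.8 - 9.8)
S = 121.3 / 186.0
S = 0.6522 mV/unit

0.6522 mV/unit


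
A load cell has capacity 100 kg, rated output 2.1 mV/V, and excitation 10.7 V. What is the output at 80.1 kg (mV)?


Vout = rated_output * Vex * (load / capacity).
Vout = 2.1 * 10.7 * (80.1 / 100)
Vout = 2.1 * 10.7 * 0.801
Vout = 17.998 mV

17.998 mV


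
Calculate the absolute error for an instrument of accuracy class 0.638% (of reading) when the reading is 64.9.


Absolute error = (accuracy% / 100) * reading.
Error = (0.638 / 100) * 64.9
Error = 0.00638 * 64.9
Error = 0.4141

0.4141


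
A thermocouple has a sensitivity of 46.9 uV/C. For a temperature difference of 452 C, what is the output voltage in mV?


The thermocouple output V = sensitivity * dT.
V = 46.9 uV/C * 452 C
V = 21198.8 uV
V = 21.199 mV

21.199 mV


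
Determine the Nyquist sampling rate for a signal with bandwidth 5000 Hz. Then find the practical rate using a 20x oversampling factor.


By Nyquist theorem, fs_min = 2 * fmax.
fs_min = 2 * 5000 = 10000 Hz
Practical rate = 20 * fs_min = 20 * 10000 = 200000 Hz

fs_min = 10000 Hz, fs_practical = 200000 Hz


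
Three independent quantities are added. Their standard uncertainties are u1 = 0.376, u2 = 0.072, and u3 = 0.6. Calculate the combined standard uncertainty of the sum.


For a sum of independent quantities, uc = sqrt(u1^2 + u2^2 + u3^2).
uc = sqrt(0.376^2 + 0.072^2 + 0.6^2)
uc = sqrt(0.141376 + 0.005184 + 0.36)
uc = 0.7117

0.7117


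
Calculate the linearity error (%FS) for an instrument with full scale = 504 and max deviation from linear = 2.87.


Linearity error = (max deviation / full scale) * 100%.
Linearity = (2.87 / 504) * 100
Linearity = 0.569 %FS

0.569 %FS


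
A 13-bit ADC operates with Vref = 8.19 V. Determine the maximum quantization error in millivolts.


The maximum quantization error is +/- LSB/2.
LSB = Vref / 2^n = 8.19 / 8192 = 0.00099976 V
Max error = LSB / 2 = 0.00099976 / 2 = 0.00049988 V
Max error = 0.4999 mV

0.4999 mV


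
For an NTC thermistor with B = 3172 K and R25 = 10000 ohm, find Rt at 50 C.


NTC thermistor equation: Rt = R25 * exp(B * (1/T - 1/T25)).
T in Kelvin: 323.15 K, T25 = 298.15 K
1/T - 1/T25 = 1/323.15 - 1/298.15 = -0.00025948
B * (1/T - 1/T25) = 3172 * -0.00025948 = -0.8231
Rt = 10000 * exp(-0.8231) = 4390.8 ohm

4390.8 ohm


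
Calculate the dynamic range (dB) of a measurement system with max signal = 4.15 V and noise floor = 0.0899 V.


Dynamic range = 20 * log10(Vmax / Vnoise).
DR = 20 * log10(4.15 / 0.0899)
DR = 20 * log10(46.16)
DR = 33.29 dB

33.29 dB


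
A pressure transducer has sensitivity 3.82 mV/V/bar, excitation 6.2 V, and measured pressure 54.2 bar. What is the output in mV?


Output = sensitivity * Vex * P.
Vout = 3.82 * 6.2 * 54.2
Vout = 23.684 * 54.2
Vout = 1283.67 mV

1283.67 mV


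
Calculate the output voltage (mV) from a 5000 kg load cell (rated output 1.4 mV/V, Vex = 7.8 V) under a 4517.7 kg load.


Vout = rated_output * Vex * (load / capacity).
Vout = 1.4 * 7.8 * (4517.7 / 5000)
Vout = 1.4 * 7.8 * 0.90354
Vout = 9.867 mV

9.867 mV


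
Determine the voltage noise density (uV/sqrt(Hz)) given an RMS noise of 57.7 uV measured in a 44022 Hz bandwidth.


Noise spectral density = Vrms / sqrt(BW).
NSD = 57.7 / sqrt(44022)
NSD = 57.7 / 209.8142
NSD = 0.275 uV/sqrt(Hz)

0.275 uV/sqrt(Hz)


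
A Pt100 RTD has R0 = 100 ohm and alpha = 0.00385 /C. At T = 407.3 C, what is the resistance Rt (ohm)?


The RTD equation: Rt = R0 * (1 + alpha * T).
Rt = 100 * (1 + 0.00385 * 407.3)
Rt = 100 * (1 + 1.568105)
Rt = 100 * 2.568105
Rt = 256.81 ohm

256.81 ohm


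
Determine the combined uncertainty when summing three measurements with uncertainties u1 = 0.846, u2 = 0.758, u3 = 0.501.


For a sum of independent quantities, uc = sqrt(u1^2 + u2^2 + u3^2).
uc = sqrt(0.846^2 + 0.758^2 + 0.501^2)
uc = sqrt(0.715716 + 0.574564 + 0.251001)
uc = 1.2415

1.2415


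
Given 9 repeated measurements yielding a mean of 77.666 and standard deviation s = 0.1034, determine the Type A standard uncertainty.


The standard uncertainty for Type A evaluation is u = s / sqrt(n).
u = 0.1034 / sqrt(9)
u = 0.1034 / 3.0
u = 0.0345

0.0345


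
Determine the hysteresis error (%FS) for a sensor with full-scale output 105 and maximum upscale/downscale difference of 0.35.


Hysteresis = (max difference / full scale) * 100%.
H = (0.35 / 105) * 100
H = 0.333 %FS

0.333 %FS


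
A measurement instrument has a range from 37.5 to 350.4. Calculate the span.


Span = upper range - lower range.
Span = 350.4 - (37.5)
Span = 312.9

312.9


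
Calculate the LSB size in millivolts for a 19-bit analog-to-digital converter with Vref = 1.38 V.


The resolution (LSB) of an ADC is Vref / 2^n.
LSB = 1.38 / 2^19
LSB = 1.38 / 524288
LSB = 2.63e-06 V = 0.00263214 mV

0.00263214 mV


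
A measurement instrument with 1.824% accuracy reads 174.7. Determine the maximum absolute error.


Absolute error = (accuracy% / 100) * reading.
Error = (1.824 / 100) * 174.7
Error = 0.01824 * 174.7
Error = 3.1865

3.1865


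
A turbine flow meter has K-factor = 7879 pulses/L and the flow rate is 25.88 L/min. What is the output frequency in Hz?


Frequency = K * Q / 60 (converting L/min to L/s).
f = 7879 * 25.88 / 60
f = 203908.52 / 60
f = 3398.48 Hz

3398.48 Hz


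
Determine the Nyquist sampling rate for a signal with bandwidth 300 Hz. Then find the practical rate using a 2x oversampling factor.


By Nyquist theorem, fs_min = 2 * fmax.
fs_min = 2 * 300 = 600 Hz
Practical rate = 2 * fs_min = 2 * 600 = 1200 Hz

fs_min = 600 Hz, fs_practical = 1200 Hz


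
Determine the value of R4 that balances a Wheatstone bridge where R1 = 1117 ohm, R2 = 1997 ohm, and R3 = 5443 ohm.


At balance: R1*R4 = R2*R3, so R4 = R2*R3/R1.
R4 = 1997 * 5443 / 1117
R4 = 10869671 / 1117
R4 = 9731.13 ohm

9731.13 ohm


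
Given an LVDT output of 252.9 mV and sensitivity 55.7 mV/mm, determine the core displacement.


Displacement = Vout / sensitivity.
d = 252.9 / 55.7
d = 4.54 mm

4.54 mm


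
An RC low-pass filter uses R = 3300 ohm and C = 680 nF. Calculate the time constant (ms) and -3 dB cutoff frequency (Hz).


Time constant: tau = R * C.
tau = 3300 * 6.80e-07 = 0.002244 s
tau = 2.244 ms
Cutoff frequency: fc = 1 / (2*pi*R*C).
fc = 1 / (2*pi*0.002244) = 70.92 Hz

tau = 2.244 ms, fc = 70.92 Hz


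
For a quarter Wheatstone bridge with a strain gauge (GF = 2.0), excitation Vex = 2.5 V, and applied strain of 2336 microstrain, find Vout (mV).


Quarter bridge output: Vout = (GF * epsilon * Vex) / 4.
Vout = (2.0 * 2336e-6 * 2.5) / 4
Vout = 0.01168 / 4 V
Vout = 0.00292 V = 2.92 mV

2.92 mV


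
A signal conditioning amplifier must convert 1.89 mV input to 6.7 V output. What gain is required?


Gain = Vout / Vin (converting to same units).
G = 6.7 V / 1.89 mV
G = 6700.0 mV / 1.89 mV
G = 3544.97

3544.97


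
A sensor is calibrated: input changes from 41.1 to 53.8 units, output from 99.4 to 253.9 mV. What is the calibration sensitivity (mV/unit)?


Sensitivity = (y2 - y1) / (x2 - x1).
S = (253.9 - 99.4) / (53.8 - 41.1)
S = 154.5 / 12.7
S = 12.1654 mV/unit

12.1654 mV/unit


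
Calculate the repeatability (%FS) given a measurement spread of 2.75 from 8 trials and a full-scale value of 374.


Repeatability = (spread / full scale) * 100%.
R = (2.75 / 374) * 100
R = 0.735 %FS

0.735 %FS


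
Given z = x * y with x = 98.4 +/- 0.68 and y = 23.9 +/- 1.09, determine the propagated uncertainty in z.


For a product z = x*y, the relative uncertainty is:
uz/z = sqrt((ux/x)^2 + (uy/y)^2)
Relative uncertainties: ux/x = 0.68/98.4 = 0.006911
uy/y = 1.09/23.9 = 0.045607
z = 98.4 * 23.9 = 2351.8
uz = 2351.8 * sqrt(0.006911^2 + 0.045607^2) = 108.48

108.48


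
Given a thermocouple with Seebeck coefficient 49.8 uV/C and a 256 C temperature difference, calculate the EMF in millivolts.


The thermocouple output V = sensitivity * dT.
V = 49.8 uV/C * 256 C
V = 12748.8 uV
V = 12.749 mV

12.749 mV


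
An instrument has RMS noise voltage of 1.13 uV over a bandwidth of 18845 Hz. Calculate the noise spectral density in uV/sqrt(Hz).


Noise spectral density = Vrms / sqrt(BW).
NSD = 1.13 / sqrt(18845)
NSD = 1.13 / 137.2771
NSD = 0.0082 uV/sqrt(Hz)

0.0082 uV/sqrt(Hz)


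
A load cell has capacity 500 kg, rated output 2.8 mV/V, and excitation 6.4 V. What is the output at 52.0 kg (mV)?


Vout = rated_output * Vex * (load / capacity).
Vout = 2.8 * 6.4 * (52.0 / 500)
Vout = 2.8 * 6.4 * 0.104
Vout = 1.864 mV

1.864 mV


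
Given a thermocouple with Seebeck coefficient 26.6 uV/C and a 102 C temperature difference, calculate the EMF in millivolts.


The thermocouple output V = sensitivity * dT.
V = 26.6 uV/C * 102 C
V = 2713.2 uV
V = 2.713 mV

2.713 mV


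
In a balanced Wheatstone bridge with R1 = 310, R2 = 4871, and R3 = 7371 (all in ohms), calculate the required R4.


At balance: R1*R4 = R2*R3, so R4 = R2*R3/R1.
R4 = 4871 * 7371 / 310
R4 = 35904141 / 310
R4 = 115819.81 ohm

115819.81 ohm


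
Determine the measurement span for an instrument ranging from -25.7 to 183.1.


Span = upper range - lower range.
Span = 183.1 - (-25.7)
Span = 208.8

208.8


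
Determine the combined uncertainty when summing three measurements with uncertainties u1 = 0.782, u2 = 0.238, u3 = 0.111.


For a sum of independent quantities, uc = sqrt(u1^2 + u2^2 + u3^2).
uc = sqrt(0.782^2 + 0.238^2 + 0.111^2)
uc = sqrt(0.611524 + 0.056644 + 0.012321)
uc = 0.8249

0.8249


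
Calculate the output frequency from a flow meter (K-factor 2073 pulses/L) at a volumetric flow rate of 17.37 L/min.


Frequency = K * Q / 60 (converting L/min to L/s).
f = 2073 * 17.37 / 60
f = 36008.01 / 60
f = 600.13 Hz

600.13 Hz


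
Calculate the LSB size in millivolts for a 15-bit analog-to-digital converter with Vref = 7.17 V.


The resolution (LSB) of an ADC is Vref / 2^n.
LSB = 7.17 / 2^15
LSB = 7.17 / 32768
LSB = 0.00021881 V = 0.21881104 mV

0.21881104 mV


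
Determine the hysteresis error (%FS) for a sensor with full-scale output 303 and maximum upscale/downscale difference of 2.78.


Hysteresis = (max difference / full scale) * 100%.
H = (2.78 / 303) * 100
H = 0.917 %FS

0.917 %FS


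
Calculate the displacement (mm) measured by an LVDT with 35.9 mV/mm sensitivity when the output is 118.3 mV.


Displacement = Vout / sensitivity.
d = 118.3 / 35.9
d = 3.295 mm

3.295 mm


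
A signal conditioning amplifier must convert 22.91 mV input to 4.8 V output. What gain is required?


Gain = Vout / Vin (converting to same units).
G = 4.8 V / 22.91 mV
G = 4800.0 mV / 22.91 mV
G = 209.52

209.52


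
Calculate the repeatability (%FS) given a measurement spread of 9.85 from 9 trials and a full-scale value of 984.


Repeatability = (spread / full scale) * 100%.
R = (9.85 / 984) * 100
R = 1.001 %FS

1.001 %FS


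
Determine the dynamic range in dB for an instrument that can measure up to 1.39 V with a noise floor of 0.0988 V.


Dynamic range = 20 * log10(Vmax / Vnoise).
DR = 20 * log10(1.39 / 0.0988)
DR = 20 * log10(14.07)
DR = 22.97 dB

22.97 dB


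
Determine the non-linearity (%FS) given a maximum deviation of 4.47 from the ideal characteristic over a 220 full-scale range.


Linearity error = (max deviation / full scale) * 100%.
Linearity = (4.47 / 220) * 100
Linearity = 2.032 %FS

2.032 %FS


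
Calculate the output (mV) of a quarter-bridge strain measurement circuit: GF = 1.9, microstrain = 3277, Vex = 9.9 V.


Quarter bridge output: Vout = (GF * epsilon * Vex) / 4.
Vout = (1.9 * 3277e-6 * 9.9) / 4
Vout = 0.06164037 / 4 V
Vout = 0.01541009 V = 15.4101 mV

15.4101 mV


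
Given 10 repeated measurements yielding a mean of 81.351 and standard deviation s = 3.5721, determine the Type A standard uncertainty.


The standard uncertainty for Type A evaluation is u = s / sqrt(n).
u = 3.5721 / sqrt(10)
u = 3.5721 / 3.1623
u = 1.1296

1.1296


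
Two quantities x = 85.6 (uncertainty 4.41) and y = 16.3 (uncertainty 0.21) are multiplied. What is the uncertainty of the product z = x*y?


For a product z = x*y, the relative uncertainty is:
uz/z = sqrt((ux/x)^2 + (uy/y)^2)
Relative uncertainties: ux/x = 4.41/85.6 = 0.051519
uy/y = 0.21/16.3 = 0.012883
z = 85.6 * 16.3 = 1395.3
uz = 1395.3 * sqrt(0.051519^2 + 0.012883^2) = 74.097

74.097


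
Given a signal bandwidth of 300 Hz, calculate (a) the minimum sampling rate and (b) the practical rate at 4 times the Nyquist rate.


By Nyquist theorem, fs_min = 2 * fmax.
fs_min = 2 * 300 = 600 Hz
Practical rate = 4 * fs_min = 4 * 600 = 2400 Hz

fs_min = 600 Hz, fs_practical = 2400 Hz


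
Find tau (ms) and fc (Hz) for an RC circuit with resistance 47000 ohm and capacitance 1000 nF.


Time constant: tau = R * C.
tau = 47000 * 1.00e-06 = 0.047 s
tau = 47.0 ms
Cutoff frequency: fc = 1 / (2*pi*R*C).
fc = 1 / (2*pi*0.047) = 3.39 Hz

tau = 47.0 ms, fc = 3.39 Hz


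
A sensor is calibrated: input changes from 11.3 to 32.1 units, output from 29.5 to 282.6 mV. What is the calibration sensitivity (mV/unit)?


Sensitivity = (y2 - y1) / (x2 - x1).
S = (282.6 - 29.5) / (32.1 - 11.3)
S = 253.1 / 20.8
S = 12.1683 mV/unit

12.1683 mV/unit


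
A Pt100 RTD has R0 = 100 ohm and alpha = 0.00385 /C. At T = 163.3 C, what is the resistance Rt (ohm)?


The RTD equation: Rt = R0 * (1 + alpha * T).
Rt = 100 * (1 + 0.00385 * 163.3)
Rt = 100 * (1 + 0.628705)
Rt = 100 * 1.628705
Rt = 162.87 ohm

162.87 ohm


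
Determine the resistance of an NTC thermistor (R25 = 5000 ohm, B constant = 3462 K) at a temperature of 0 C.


NTC thermistor equation: Rt = R25 * exp(B * (1/T - 1/T25)).
T in Kelvin: 273.15 K, T25 = 298.15 K
1/T - 1/T25 = 1/273.15 - 1/298.15 = 0.00030698
B * (1/T - 1/T25) = 3462 * 0.00030698 = 1.0627
Rt = 5000 * exp(1.0627) = 14471.6 ohm

14471.6 ohm


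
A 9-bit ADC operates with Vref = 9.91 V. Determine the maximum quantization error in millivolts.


The maximum quantization error is +/- LSB/2.
LSB = Vref / 2^n = 9.91 / 512 = 0.01935547 V
Max error = LSB / 2 = 0.01935547 / 2 = 0.00967773 V
Max error = 9.6777 mV

9.6777 mV


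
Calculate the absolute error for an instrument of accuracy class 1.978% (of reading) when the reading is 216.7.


Absolute error = (accuracy% / 100) * reading.
Error = (1.978 / 100) * 216.7
Error = 0.01978 * 216.7
Error = 4.2863

4.2863


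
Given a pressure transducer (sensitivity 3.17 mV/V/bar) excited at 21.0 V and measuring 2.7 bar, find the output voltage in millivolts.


Output = sensitivity * Vex * P.
Vout = 3.17 * 21.0 * 2.7
Vout = 66.57 * 2.7
Vout = 179.74 mV

179.74 mV


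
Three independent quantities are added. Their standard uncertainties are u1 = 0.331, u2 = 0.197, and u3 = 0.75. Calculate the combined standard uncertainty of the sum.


For a sum of independent quantities, uc = sqrt(u1^2 + u2^2 + u3^2).
uc = sqrt(0.331^2 + 0.197^2 + 0.75^2)
uc = sqrt(0.109561 + 0.038809 + 0.5625)
uc = 0.8431

0.8431


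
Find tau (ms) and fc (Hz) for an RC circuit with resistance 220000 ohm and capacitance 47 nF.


Time constant: tau = R * C.
tau = 220000 * 4.70e-08 = 0.01034 s
tau = 10.34 ms
Cutoff frequency: fc = 1 / (2*pi*R*C).
fc = 1 / (2*pi*0.01034) = 15.39 Hz

tau = 10.34 ms, fc = 15.39 Hz


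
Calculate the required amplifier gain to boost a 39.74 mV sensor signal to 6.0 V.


Gain = Vout / Vin (converting to same units).
G = 6.0 V / 39.74 mV
G = 6000.0 mV / 39.74 mV
G = 150.98

150.98


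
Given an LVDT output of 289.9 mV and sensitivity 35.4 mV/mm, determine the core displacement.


Displacement = Vout / sensitivity.
d = 289.9 / 35.4
d = 8.189 mm

8.189 mm


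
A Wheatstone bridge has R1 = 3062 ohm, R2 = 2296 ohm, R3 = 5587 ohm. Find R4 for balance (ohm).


At balance: R1*R4 = R2*R3, so R4 = R2*R3/R1.
R4 = 2296 * 5587 / 3062
R4 = 12827752 / 3062
R4 = 4189.34 ohm

4189.34 ohm


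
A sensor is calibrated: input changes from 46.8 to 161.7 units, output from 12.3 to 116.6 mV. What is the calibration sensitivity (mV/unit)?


Sensitivity = (y2 - y1) / (x2 - x1).
S = (116.6 - 12.3) / (161.7 - 46.8)
S = 104.3 / 114.9
S = 0.9077 mV/unit

0.9077 mV/unit


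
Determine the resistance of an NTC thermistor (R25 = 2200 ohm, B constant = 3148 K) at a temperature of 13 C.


NTC thermistor equation: Rt = R25 * exp(B * (1/T - 1/T25)).
T in Kelvin: 286.15 K, T25 = 298.15 K
1/T - 1/T25 = 1/286.15 - 1/298.15 = 0.00014065
B * (1/T - 1/T25) = 3148 * 0.00014065 = 0.4428
Rt = 2200 * exp(0.4428) = 3425.5 ohm

3425.5 ohm


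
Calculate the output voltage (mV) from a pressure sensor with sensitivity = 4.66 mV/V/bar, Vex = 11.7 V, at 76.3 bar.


Output = sensitivity * Vex * P.
Vout = 4.66 * 11.7 * 76.3
Vout = 54.522 * 76.3
Vout = 4160.03 mV

4160.03 mV


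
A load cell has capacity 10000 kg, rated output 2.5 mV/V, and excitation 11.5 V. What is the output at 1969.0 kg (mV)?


Vout = rated_output * Vex * (load / capacity).
Vout = 2.5 * 11.5 * (1969.0 / 10000)
Vout = 2.5 * 11.5 * 0.1969
Vout = 5.661 mV

5.661 mV


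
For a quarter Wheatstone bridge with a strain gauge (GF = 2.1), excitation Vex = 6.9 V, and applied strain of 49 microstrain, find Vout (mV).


Quarter bridge output: Vout = (GF * epsilon * Vex) / 4.
Vout = (2.1 * 49e-6 * 6.9) / 4
Vout = 0.00071001 / 4 V
Vout = 0.0001775 V = 0.1775 mV

0.1775 mV


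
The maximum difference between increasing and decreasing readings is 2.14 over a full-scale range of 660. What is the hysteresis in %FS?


Hysteresis = (max difference / full scale) * 100%.
H = (2.14 / 660) * 100
H = 0.324 %FS

0.324 %FS


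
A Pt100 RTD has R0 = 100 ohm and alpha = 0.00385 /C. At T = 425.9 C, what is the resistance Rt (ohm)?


The RTD equation: Rt = R0 * (1 + alpha * T).
Rt = 100 * (1 + 0.00385 * 425.9)
Rt = 100 * (1 + 1.639715)
Rt = 100 * 2.639715
Rt = 263.971 ohm

263.971 ohm


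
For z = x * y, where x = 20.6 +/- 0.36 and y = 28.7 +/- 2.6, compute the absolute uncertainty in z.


For a product z = x*y, the relative uncertainty is:
uz/z = sqrt((ux/x)^2 + (uy/y)^2)
Relative uncertainties: ux/x = 0.36/20.6 = 0.017476
uy/y = 2.6/28.7 = 0.090592
z = 20.6 * 28.7 = 591.2
uz = 591.2 * sqrt(0.017476^2 + 0.090592^2) = 54.547

54.547


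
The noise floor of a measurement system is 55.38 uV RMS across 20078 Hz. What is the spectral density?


Noise spectral density = Vrms / sqrt(BW).
NSD = 55.38 / sqrt(20078)
NSD = 55.38 / 141.6969
NSD = 0.3908 uV/sqrt(Hz)

0.3908 uV/sqrt(Hz)


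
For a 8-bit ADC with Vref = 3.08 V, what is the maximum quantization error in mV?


The maximum quantization error is +/- LSB/2.
LSB = Vref / 2^n = 3.08 / 256 = 0.01203125 V
Max error = LSB / 2 = 0.01203125 / 2 = 0.00601563 V
Max error = 6.0156 mV

6.0156 mV


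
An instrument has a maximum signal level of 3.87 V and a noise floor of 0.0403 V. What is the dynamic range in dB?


Dynamic range = 20 * log10(Vmax / Vnoise).
DR = 20 * log10(3.87 / 0.0403)
DR = 20 * log10(96.03)
DR = 39.65 dB

39.65 dB


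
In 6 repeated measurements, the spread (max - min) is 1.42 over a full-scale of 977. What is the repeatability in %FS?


Repeatability = (spread / full scale) * 100%.
R = (1.42 / 977) * 100
R = 0.145 %FS

0.145 %FS


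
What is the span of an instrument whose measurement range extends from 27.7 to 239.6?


Span = upper range - lower range.
Span = 239.6 - (27.7)
Span = 211.9

211.9


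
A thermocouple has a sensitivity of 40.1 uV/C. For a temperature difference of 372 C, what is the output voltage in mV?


The thermocouple output V = sensitivity * dT.
V = 40.1 uV/C * 372 C
V = 14917.2 uV
V = 14.917 mV

14.917 mV


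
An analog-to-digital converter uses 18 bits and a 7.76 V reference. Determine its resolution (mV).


The resolution (LSB) of an ADC is Vref / 2^n.
LSB = 7.76 / 2^18
LSB = 7.76 / 262144
LSB = 2.96e-05 V = 0.02960205 mV

0.02960205 mV


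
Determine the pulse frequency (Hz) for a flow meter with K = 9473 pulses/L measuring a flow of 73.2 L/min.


Frequency = K * Q / 60 (converting L/min to L/s).
f = 9473 * 73.2 / 60
f = 693423.6 / 60
f = 11557.06 Hz

11557.06 Hz


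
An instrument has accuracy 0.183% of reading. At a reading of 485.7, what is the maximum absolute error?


Absolute error = (accuracy% / 100) * reading.
Error = (0.183 / 100) * 485.7
Error = 0.00183 * 485.7
Error = 0.8888

0.8888


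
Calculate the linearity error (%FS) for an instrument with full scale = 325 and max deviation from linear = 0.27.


Linearity error = (max deviation / full scale) * 100%.
Linearity = (0.27 / 325) * 100
Linearity = 0.083 %FS

0.083 %FS


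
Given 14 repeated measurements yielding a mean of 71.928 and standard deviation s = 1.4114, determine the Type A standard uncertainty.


The standard uncertainty for Type A evaluation is u = s / sqrt(n).
u = 1.4114 / sqrt(14)
u = 1.4114 / 3.7417
u = 0.3772

0.3772


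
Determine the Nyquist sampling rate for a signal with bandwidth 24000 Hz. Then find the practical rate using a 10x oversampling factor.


By Nyquist theorem, fs_min = 2 * fmax.
fs_min = 2 * 24000 = 48000 Hz
Practical rate = 10 * fs_min = 10 * 48000 = 480000 Hz

fs_min = 48000 Hz, fs_practical = 480000 Hz


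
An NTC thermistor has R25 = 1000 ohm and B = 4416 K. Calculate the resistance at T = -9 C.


NTC thermistor equation: Rt = R25 * exp(B * (1/T - 1/T25)).
T in Kelvin: 264.15 K, T25 = 298.15 K
1/T - 1/T25 = 1/264.15 - 1/298.15 = 0.00043171
B * (1/T - 1/T25) = 4416 * 0.00043171 = 1.9064
Rt = 1000 * exp(1.9064) = 6729.1 ohm

6729.1 ohm
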